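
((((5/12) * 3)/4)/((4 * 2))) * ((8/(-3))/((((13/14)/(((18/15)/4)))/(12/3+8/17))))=-0.15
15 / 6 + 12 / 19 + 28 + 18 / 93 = 36901 / 1178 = 31.33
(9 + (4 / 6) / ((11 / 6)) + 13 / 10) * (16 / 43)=9384 / 2365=3.97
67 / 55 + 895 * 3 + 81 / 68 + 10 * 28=11098111 / 3740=2967.41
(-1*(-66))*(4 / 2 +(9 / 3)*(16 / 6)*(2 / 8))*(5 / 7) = 1320 / 7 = 188.57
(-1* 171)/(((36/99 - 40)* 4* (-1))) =-1881/1744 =-1.08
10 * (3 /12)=2.50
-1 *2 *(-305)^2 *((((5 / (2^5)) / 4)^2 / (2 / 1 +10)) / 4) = -2325625 / 393216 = -5.91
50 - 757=-707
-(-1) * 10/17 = 10/17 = 0.59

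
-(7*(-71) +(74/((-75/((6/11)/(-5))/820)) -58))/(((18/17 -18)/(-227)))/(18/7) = 3467199589/1425600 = 2432.10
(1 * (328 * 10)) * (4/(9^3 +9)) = 160/9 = 17.78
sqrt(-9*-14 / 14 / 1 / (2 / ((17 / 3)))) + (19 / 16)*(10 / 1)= sqrt(102) / 2 + 95 / 8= 16.92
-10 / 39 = -0.26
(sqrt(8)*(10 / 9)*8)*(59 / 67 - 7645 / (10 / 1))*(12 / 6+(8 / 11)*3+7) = -335626000*sqrt(2) / 2211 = -214675.19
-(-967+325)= 642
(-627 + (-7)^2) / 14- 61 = -716 / 7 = -102.29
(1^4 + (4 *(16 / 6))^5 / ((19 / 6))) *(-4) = -268441612 / 1539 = -174426.00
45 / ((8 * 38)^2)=45 / 92416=0.00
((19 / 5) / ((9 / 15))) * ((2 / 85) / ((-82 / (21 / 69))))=-133 / 240465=-0.00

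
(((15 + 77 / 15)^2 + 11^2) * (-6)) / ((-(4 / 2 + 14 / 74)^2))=324258602 / 492075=658.96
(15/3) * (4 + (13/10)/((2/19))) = 327/4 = 81.75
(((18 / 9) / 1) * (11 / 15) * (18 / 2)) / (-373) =-66 / 1865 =-0.04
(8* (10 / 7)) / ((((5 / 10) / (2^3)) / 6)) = 1097.14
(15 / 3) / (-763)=-5 / 763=-0.01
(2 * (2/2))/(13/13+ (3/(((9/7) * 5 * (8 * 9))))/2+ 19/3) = 4320/15847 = 0.27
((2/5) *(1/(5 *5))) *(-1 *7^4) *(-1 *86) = 412972/125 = 3303.78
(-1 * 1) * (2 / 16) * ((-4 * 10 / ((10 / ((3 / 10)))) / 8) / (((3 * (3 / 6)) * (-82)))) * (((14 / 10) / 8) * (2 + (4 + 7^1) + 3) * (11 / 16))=-77 / 262400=-0.00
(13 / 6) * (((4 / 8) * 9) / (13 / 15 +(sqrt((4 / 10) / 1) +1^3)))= 4095 / 694-1755 * sqrt(10) / 2776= 3.90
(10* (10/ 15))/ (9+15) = 5/ 18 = 0.28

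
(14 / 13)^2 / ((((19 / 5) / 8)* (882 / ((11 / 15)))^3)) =0.00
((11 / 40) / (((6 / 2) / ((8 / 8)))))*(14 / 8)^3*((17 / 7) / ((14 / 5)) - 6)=-2.52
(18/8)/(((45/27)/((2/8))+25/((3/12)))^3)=243/131072000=0.00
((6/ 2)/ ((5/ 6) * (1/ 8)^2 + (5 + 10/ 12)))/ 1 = 1152/ 2245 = 0.51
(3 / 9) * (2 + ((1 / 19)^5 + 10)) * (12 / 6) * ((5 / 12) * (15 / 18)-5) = -9953918315 / 267418692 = -37.22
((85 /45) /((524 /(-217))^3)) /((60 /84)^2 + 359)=-8511854729 /22810965728256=-0.00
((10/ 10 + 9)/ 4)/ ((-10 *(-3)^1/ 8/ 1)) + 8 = 26/ 3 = 8.67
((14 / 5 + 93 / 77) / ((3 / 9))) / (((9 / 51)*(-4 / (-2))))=26231 / 770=34.07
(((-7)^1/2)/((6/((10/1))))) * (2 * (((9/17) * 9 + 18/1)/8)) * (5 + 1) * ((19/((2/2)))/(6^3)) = -28595/1632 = -17.52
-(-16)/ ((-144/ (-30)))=10/ 3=3.33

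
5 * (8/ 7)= 5.71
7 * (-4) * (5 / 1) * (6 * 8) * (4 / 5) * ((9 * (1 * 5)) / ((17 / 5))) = -1209600 / 17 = -71152.94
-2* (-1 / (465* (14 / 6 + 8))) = 2 / 4805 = 0.00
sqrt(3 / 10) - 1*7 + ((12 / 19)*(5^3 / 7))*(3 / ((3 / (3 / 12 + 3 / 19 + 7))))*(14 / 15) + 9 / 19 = sqrt(30) / 10 + 25794 / 361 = 72.00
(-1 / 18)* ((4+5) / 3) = -1 / 6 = -0.17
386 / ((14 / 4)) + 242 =2466 / 7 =352.29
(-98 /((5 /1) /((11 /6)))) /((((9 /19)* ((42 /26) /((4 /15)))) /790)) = -12020008 /1215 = -9893.01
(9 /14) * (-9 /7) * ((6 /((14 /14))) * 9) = -2187 /49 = -44.63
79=79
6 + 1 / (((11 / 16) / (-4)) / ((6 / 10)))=138 / 55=2.51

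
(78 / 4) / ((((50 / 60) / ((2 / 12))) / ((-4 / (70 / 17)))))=-663 / 175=-3.79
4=4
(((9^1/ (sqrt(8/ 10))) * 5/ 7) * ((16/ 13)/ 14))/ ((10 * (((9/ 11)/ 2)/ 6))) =264 * sqrt(5)/ 637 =0.93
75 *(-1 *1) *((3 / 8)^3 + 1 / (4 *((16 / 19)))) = -13425 / 512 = -26.22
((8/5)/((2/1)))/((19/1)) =4/95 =0.04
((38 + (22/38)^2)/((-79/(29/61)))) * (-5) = 2006655/1739659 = 1.15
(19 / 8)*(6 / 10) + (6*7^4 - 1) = 576257 / 40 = 14406.42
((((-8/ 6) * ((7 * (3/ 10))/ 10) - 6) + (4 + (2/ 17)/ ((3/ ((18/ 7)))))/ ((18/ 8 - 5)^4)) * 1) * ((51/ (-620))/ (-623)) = -0.00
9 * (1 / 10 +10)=90.90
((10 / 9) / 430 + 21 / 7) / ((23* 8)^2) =0.00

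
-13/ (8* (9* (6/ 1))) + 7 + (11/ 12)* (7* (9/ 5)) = 40003/ 2160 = 18.52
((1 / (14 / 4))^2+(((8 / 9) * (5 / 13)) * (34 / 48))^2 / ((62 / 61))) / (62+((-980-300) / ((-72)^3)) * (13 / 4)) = 208597492 / 92839276439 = 0.00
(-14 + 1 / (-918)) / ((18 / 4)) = -12853 / 4131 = -3.11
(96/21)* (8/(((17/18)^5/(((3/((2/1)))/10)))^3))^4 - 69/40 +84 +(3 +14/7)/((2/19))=119111762290255548656134101119872394591211510671731622421532854929689029339633065380301/917832351954509727814741195233125436221393019755914392388380761212844128138671875000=129.78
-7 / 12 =-0.58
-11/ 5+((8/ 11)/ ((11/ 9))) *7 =1189/ 605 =1.97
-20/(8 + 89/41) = -820/417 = -1.97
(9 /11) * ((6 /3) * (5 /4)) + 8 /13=761 /286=2.66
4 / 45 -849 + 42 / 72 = -152699 / 180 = -848.33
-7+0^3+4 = -3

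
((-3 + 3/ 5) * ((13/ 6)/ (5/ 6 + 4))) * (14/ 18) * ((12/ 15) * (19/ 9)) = -1.41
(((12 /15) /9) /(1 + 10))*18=8 /55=0.15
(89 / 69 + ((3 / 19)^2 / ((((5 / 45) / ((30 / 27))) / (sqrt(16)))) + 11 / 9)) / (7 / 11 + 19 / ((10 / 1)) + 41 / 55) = 28846400 / 26976447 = 1.07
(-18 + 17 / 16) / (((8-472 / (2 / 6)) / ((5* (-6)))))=-4065 / 11264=-0.36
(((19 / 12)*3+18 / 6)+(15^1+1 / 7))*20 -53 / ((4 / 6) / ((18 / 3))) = -134 / 7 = -19.14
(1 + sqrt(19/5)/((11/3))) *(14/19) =42 *sqrt(95)/1045 + 14/19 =1.13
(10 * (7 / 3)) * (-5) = -350 / 3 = -116.67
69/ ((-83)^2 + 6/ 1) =69/ 6895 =0.01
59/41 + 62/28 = 2097/574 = 3.65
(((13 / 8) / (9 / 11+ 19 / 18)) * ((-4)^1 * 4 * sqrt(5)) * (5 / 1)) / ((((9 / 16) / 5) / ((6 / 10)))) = -137280 * sqrt(5) / 371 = -827.41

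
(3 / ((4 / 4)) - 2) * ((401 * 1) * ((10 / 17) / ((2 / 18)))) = 36090 / 17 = 2122.94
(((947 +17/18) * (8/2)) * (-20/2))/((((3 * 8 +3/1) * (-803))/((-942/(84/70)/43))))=-267889100/8390547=-31.93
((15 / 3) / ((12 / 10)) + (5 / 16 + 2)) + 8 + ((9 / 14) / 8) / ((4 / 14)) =14.76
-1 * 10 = -10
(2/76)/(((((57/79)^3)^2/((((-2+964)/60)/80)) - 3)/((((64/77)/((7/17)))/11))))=-63607235961446944/30242707075873137153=-0.00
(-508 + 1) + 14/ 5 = -2521/ 5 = -504.20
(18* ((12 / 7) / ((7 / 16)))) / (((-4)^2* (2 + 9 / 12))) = 864 / 539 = 1.60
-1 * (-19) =19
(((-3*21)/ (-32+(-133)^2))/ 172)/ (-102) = 21/ 103258136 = 0.00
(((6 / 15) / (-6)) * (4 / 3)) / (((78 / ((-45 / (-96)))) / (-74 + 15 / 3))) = 23 / 624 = 0.04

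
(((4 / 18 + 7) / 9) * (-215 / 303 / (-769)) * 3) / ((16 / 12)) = 13975 / 8388252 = 0.00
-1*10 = -10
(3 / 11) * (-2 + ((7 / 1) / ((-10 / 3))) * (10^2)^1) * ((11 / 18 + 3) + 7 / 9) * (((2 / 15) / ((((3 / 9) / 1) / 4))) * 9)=-200976 / 55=-3654.11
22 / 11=2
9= 9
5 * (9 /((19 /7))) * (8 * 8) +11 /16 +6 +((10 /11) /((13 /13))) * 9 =3597883 /3344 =1075.92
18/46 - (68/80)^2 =-3047/9200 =-0.33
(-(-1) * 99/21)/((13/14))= 5.08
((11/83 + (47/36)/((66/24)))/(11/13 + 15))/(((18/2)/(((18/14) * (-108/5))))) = -77844/658273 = -0.12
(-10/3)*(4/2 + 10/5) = -13.33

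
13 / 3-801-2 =-2396 / 3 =-798.67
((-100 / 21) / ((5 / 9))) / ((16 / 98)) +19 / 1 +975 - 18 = 1847 / 2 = 923.50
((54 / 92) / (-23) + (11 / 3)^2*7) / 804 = 895883 / 7655688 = 0.12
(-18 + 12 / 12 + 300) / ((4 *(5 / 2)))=283 / 10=28.30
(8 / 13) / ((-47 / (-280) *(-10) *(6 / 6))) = -224 / 611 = -0.37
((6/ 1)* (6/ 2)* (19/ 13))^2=116964/ 169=692.09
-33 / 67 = -0.49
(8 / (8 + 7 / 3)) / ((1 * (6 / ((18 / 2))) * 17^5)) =36 / 44015567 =0.00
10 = 10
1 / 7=0.14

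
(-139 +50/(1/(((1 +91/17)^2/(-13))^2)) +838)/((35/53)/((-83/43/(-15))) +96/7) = 171094776907481/2730457423707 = 62.66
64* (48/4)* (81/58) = 31104/29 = 1072.55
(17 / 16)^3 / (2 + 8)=4913 / 40960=0.12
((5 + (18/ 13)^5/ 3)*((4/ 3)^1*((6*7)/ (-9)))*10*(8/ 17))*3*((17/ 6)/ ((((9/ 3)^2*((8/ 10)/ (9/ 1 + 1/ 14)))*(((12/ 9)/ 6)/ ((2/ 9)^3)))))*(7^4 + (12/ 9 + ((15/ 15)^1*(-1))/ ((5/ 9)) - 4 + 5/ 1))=-249030.61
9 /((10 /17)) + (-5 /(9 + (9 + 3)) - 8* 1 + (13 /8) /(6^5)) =15376199 /2177280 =7.06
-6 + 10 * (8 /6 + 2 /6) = 32 /3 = 10.67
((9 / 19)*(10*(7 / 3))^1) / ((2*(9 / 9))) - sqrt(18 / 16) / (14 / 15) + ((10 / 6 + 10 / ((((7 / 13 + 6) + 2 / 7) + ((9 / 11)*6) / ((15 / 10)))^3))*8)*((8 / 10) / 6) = 430450967194177 / 58849347617451 - 45*sqrt(2) / 56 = 6.18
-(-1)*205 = 205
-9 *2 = -18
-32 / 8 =-4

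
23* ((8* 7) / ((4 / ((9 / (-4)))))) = -1449 / 2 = -724.50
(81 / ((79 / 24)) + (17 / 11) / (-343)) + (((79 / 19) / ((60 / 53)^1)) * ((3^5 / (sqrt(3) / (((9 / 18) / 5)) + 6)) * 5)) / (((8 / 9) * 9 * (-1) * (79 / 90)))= 14152110649 / 362449472 - 321975 * sqrt(3) / 13376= -2.65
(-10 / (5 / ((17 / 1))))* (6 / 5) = -204 / 5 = -40.80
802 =802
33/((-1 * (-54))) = 0.61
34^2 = 1156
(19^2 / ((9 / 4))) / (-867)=-1444 / 7803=-0.19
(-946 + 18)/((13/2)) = -1856/13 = -142.77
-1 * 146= -146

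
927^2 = 859329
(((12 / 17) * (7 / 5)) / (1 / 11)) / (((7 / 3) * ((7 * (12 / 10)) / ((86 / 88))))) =0.54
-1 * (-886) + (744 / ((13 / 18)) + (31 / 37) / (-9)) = 8294627 / 4329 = 1916.06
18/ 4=9/ 2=4.50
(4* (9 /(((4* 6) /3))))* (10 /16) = 45 /16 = 2.81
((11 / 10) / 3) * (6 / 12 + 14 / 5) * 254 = 15367 / 50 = 307.34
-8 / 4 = -2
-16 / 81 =-0.20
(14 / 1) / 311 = 14 / 311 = 0.05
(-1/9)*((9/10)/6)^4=-9/160000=-0.00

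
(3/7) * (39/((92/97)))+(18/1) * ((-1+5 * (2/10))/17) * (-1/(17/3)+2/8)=11349/644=17.62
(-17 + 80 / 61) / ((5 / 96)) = -91872 / 305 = -301.22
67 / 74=0.91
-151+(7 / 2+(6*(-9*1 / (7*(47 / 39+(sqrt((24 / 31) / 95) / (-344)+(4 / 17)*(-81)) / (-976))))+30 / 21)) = -58357414189337826933785 / 382996612855536194102+1992365833536*sqrt(17670) / 191498306427768097051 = -152.37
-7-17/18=-143/18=-7.94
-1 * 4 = -4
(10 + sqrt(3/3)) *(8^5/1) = 360448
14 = 14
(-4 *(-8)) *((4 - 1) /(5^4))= 96 /625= 0.15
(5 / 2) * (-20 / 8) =-25 / 4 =-6.25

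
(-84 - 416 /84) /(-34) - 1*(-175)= 63409 /357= 177.62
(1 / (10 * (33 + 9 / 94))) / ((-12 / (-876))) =3431 / 15555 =0.22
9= 9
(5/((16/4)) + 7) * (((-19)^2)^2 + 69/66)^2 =24660529191675/176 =140116643134.52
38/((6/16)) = 304/3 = 101.33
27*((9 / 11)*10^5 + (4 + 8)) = 2209414.91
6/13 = 0.46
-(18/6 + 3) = -6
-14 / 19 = -0.74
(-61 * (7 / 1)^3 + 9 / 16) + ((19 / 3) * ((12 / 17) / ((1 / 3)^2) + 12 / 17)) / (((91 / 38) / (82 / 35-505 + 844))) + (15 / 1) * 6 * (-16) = -213116263 / 13328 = -15990.12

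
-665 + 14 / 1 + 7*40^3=447349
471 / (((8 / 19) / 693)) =6201657 / 8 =775207.12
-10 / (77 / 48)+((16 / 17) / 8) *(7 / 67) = -545642 / 87703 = -6.22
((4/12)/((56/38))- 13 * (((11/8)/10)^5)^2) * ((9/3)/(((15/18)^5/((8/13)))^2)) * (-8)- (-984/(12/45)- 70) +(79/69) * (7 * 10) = 62484097447736333505426425813/16325400000000000000000000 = 3827.42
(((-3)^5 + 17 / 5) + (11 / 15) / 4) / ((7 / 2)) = -2873 / 42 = -68.40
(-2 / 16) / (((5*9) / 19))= -19 / 360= -0.05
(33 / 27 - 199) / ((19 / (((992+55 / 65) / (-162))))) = 11487230 / 180063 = 63.80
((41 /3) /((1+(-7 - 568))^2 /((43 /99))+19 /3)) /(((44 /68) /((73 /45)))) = 2187883 /48438318555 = 0.00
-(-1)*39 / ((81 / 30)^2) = 1300 / 243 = 5.35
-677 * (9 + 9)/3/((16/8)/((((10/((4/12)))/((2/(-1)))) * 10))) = 304650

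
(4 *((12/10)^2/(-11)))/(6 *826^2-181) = -144/1125705625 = -0.00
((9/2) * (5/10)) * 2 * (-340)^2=520200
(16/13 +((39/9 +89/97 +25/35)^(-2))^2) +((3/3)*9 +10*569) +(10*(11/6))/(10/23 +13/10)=1937235906648358063746662/339223230854348365161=5710.80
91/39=7/3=2.33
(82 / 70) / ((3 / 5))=41 / 21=1.95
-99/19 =-5.21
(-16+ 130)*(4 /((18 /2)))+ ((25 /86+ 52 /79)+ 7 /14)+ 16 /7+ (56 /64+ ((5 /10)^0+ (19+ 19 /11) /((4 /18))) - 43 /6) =297942507 /2092552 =142.38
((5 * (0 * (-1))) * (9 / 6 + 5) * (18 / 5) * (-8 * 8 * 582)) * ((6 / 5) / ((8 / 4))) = 0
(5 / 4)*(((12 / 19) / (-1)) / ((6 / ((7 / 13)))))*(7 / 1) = -245 / 494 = -0.50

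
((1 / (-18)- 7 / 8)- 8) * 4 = -643 / 18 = -35.72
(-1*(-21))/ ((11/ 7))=147/ 11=13.36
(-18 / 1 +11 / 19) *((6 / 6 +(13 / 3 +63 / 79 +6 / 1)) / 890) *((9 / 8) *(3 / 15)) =-114195 / 2137424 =-0.05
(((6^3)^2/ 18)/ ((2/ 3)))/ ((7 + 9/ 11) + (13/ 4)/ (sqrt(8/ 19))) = 470790144/ 558157-48926592 * sqrt(38)/ 558157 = 303.12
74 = 74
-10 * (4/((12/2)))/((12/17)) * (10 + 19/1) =-2465/9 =-273.89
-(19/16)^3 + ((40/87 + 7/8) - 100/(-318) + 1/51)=-1835633/321073152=-0.01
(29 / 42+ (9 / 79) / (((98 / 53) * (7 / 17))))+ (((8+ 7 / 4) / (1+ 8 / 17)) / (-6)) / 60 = 267183563 / 325164000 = 0.82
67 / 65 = 1.03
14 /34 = 7 /17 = 0.41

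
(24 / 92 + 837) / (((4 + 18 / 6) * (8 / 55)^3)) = 457697625 / 11776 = 38866.99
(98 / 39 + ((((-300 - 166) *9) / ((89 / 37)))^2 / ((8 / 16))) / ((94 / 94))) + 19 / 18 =11269545682147 / 1853514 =6080097.42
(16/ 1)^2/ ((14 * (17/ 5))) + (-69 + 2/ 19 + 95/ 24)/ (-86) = 6.13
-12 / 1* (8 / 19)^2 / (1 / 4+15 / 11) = -33792 / 25631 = -1.32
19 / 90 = 0.21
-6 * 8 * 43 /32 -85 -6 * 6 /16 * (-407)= 766.25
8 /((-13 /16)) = -128 /13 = -9.85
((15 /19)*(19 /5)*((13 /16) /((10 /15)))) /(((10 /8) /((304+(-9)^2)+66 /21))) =317889 /280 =1135.32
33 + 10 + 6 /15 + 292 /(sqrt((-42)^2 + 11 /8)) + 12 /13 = 584 * sqrt(28246) /14123 + 2881 /65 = 51.27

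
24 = 24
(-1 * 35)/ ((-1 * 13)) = 35/ 13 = 2.69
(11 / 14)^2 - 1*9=-1643 / 196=-8.38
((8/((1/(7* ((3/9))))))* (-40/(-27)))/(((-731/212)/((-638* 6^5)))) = 29085450240/731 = 39788577.62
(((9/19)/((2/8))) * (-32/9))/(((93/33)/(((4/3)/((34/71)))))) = -199936/30039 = -6.66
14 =14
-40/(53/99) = -3960/53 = -74.72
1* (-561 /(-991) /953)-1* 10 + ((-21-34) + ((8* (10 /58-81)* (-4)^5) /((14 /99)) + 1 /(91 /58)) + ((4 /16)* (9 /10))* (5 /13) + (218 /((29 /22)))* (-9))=93327279005232277 /19938658376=4680720.10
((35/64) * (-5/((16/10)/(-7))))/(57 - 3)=6125/27648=0.22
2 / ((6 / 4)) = 4 / 3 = 1.33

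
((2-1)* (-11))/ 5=-11/ 5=-2.20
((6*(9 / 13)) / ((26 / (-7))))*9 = -1701 / 169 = -10.07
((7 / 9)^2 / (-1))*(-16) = 784 / 81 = 9.68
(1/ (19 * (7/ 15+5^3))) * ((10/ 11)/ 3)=0.00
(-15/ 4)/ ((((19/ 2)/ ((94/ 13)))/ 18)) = -12690/ 247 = -51.38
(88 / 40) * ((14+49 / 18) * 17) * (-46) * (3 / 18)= -1294601 / 270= -4794.82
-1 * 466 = -466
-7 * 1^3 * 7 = -49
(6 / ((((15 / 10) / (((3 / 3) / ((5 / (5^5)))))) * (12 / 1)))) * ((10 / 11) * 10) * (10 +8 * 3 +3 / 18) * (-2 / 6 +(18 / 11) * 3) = 967343750 / 3267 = 296095.42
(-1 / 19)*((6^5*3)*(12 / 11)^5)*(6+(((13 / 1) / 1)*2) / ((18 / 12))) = -135444234240 / 3059969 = -44263.27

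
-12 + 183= 171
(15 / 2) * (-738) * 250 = -1383750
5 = 5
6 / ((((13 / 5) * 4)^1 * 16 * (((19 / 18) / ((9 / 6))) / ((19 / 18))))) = 0.05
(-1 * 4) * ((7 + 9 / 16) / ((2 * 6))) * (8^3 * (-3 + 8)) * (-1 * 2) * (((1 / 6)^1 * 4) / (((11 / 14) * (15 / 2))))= 39424 / 27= 1460.15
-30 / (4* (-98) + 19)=30 / 373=0.08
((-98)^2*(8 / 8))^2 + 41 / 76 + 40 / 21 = 92236818.44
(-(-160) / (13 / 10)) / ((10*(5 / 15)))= 480 / 13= 36.92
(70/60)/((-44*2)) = -7/528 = -0.01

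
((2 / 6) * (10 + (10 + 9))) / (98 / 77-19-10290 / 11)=-319 / 31455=-0.01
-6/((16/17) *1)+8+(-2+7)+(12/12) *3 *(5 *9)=1133/8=141.62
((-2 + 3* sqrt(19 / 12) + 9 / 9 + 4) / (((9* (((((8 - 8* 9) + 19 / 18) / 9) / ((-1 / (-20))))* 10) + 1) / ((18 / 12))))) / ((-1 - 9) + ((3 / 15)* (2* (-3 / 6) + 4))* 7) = 405 / 6570878 + 135* sqrt(57) / 13141756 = 0.00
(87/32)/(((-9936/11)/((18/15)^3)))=-957/184000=-0.01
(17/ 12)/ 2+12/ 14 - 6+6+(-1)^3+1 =263/ 168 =1.57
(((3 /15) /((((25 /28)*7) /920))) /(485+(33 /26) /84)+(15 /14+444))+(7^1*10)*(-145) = -1199345525663 /123581850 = -9704.87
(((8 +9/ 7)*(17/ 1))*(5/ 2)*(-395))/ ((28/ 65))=-141854375/ 392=-361873.41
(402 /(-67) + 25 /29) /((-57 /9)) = 447 /551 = 0.81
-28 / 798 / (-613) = 2 / 34941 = 0.00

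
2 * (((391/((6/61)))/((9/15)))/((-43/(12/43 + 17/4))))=-92899645/66564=-1395.64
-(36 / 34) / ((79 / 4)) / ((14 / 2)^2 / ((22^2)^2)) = -16866432 / 65807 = -256.30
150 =150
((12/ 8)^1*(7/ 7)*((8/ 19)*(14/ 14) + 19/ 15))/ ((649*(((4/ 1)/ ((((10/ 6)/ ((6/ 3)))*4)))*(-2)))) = -481/ 295944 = -0.00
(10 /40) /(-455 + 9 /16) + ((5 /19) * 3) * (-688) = -75036796 /138149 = -543.16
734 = 734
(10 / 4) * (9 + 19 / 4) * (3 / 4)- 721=-22247 / 32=-695.22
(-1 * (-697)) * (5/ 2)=3485/ 2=1742.50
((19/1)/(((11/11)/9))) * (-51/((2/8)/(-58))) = 2023272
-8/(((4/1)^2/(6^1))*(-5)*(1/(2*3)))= 18/5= 3.60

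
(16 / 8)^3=8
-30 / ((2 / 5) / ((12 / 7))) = -900 / 7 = -128.57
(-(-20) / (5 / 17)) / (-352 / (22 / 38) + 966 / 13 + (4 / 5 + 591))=1.17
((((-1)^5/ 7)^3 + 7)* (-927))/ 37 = -2224800/ 12691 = -175.31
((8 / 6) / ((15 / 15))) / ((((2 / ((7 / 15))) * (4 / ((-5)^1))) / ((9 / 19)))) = -7 / 38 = -0.18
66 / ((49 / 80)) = 5280 / 49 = 107.76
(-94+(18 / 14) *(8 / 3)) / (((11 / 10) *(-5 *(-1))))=-1268 / 77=-16.47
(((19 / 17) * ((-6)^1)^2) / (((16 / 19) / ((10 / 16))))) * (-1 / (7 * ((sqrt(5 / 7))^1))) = -3249 * sqrt(35) / 3808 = -5.05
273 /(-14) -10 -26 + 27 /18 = -54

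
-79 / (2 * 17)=-79 / 34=-2.32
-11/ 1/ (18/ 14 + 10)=-77/ 79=-0.97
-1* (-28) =28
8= 8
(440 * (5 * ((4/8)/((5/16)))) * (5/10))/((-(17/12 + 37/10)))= -105600/307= -343.97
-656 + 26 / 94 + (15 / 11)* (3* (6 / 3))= -334779 / 517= -647.54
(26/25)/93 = 26/2325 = 0.01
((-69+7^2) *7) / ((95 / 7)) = -196 / 19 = -10.32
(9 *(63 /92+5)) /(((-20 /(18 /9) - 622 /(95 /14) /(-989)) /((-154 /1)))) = 134596665 /169244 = 795.28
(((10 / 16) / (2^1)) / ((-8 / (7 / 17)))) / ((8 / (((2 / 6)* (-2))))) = 35 / 26112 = 0.00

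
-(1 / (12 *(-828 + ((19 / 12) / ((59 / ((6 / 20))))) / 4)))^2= -0.00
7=7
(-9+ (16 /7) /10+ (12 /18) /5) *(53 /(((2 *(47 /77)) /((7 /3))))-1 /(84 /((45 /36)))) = -1450761919 /1658160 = -874.92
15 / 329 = 0.05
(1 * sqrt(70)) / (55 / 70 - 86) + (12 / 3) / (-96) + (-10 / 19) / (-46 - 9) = -14 * sqrt(70) / 1193 - 161 / 5016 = -0.13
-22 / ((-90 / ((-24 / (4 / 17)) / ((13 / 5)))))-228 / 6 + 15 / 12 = -7229 / 156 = -46.34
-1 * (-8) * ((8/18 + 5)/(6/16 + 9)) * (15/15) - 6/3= 1786/675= 2.65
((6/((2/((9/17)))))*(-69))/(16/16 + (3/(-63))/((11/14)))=-61479/527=-116.66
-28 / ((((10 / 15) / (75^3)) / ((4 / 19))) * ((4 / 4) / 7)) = -496125000 / 19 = -26111842.11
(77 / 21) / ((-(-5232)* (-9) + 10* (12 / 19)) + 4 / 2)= -0.00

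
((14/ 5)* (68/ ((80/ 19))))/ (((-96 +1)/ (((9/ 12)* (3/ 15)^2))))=-357/ 25000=-0.01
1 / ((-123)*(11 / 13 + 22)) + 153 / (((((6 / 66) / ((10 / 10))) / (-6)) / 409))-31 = -150877158016 / 36531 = -4130113.00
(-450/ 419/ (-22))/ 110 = 45/ 101398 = 0.00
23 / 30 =0.77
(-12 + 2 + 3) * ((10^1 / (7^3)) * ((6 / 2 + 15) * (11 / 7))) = -1980 / 343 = -5.77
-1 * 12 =-12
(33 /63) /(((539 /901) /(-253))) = -227953 /1029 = -221.53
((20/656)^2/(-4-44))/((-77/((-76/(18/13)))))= -0.00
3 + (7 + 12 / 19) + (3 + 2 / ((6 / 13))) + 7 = 1423 / 57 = 24.96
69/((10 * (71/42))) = 1449/355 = 4.08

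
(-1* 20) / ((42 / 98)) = -140 / 3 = -46.67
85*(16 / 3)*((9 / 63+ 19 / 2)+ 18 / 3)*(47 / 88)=291635 / 77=3787.47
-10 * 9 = -90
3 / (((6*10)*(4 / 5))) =1 / 16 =0.06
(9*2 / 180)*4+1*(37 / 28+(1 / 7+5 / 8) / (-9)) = 589 / 360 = 1.64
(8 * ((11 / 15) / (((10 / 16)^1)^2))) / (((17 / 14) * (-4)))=-19712 / 6375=-3.09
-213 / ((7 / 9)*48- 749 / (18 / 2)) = 1917 / 413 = 4.64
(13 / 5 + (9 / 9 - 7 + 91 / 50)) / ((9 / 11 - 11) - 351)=869 / 198650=0.00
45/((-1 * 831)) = -15/277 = -0.05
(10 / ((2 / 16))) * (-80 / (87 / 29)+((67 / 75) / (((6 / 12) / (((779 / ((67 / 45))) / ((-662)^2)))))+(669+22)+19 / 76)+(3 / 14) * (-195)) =114634066916 / 2300781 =49823.98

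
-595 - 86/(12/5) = -3785/6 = -630.83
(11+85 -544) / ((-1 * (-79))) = -448 / 79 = -5.67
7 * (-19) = -133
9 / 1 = 9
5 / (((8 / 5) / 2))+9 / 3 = 37 / 4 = 9.25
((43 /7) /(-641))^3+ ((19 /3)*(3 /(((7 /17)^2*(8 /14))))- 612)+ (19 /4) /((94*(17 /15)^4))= -415.86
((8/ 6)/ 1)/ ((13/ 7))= 28/ 39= 0.72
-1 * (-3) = 3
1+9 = 10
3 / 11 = 0.27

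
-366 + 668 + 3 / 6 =605 / 2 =302.50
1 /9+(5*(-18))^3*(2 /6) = -2186999 /9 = -242999.89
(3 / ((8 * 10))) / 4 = 3 / 320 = 0.01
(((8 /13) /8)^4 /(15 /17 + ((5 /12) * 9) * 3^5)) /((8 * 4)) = 17 /14171968200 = 0.00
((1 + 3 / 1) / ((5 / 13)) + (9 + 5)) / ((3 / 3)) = 122 / 5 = 24.40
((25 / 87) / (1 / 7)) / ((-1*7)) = -0.29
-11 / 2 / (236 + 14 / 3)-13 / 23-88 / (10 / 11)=-16172263 / 166060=-97.39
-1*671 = -671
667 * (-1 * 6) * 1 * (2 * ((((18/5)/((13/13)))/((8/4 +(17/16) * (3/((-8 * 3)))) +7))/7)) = -18441216/39725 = -464.22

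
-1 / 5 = -0.20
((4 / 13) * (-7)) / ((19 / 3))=-84 / 247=-0.34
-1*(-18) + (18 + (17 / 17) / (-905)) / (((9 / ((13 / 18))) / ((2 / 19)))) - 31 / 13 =285490226 / 18106335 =15.77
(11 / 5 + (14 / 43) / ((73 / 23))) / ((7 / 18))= 650502 / 109865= 5.92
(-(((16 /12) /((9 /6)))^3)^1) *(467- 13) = -232448 /729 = -318.86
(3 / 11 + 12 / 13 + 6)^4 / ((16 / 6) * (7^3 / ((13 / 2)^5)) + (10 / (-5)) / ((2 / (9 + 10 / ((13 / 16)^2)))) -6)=-43724626267959 / 490375947017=-89.17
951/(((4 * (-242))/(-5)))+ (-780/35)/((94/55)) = -2588325/318472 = -8.13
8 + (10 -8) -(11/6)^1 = 49/6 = 8.17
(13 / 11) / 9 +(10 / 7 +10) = 8011 / 693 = 11.56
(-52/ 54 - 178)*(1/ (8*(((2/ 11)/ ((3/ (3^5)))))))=-3322/ 2187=-1.52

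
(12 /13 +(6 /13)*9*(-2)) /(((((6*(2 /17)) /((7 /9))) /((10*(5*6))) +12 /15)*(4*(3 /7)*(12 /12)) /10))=-1666000 /31057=-53.64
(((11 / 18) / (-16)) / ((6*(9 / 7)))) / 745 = -77 / 11586240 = -0.00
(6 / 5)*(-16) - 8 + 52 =124 / 5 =24.80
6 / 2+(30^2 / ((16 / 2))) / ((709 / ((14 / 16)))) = 35607 / 11344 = 3.14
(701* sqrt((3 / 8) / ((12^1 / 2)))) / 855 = 701 / 3420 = 0.20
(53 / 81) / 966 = 53 / 78246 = 0.00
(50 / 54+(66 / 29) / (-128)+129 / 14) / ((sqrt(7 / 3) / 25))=88769675* sqrt(21) / 2455488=165.67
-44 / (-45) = 44 / 45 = 0.98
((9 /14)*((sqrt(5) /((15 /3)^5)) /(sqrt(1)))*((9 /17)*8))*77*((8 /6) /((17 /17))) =4752*sqrt(5) /53125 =0.20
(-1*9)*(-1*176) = 1584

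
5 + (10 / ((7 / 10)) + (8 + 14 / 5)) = 1053 / 35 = 30.09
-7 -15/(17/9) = -254/17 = -14.94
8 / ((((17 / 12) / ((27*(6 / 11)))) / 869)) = 1228608 / 17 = 72271.06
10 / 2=5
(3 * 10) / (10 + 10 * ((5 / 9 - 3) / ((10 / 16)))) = -135 / 131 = -1.03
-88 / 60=-22 / 15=-1.47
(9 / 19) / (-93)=-3 / 589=-0.01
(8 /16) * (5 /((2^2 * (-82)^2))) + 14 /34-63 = -57234603 /914464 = -62.59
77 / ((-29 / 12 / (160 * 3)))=-443520 / 29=-15293.79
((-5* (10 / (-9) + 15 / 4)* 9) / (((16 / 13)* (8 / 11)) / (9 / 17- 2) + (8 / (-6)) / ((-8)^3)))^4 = 706258284530816160000000000000000 / 479194800005671290118561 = 1473843799.06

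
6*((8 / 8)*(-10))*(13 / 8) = -195 / 2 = -97.50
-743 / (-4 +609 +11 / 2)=-1486 / 1221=-1.22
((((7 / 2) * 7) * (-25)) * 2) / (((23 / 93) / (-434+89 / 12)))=2112978.53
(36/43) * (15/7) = 540/301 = 1.79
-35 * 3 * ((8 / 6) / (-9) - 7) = 6755 / 9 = 750.56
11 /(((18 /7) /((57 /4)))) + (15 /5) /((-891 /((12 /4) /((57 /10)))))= 2751823 /45144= 60.96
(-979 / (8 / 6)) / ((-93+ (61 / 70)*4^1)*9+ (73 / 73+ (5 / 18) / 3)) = 2775465 / 3041146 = 0.91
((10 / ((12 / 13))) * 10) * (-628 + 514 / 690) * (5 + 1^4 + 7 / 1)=-182860535 / 207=-883384.23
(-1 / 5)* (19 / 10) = -19 / 50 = -0.38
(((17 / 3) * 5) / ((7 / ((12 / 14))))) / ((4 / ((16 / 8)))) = 85 / 49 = 1.73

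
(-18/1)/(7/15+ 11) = -135/86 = -1.57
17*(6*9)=918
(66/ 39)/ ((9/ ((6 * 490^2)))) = 10564400/ 39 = 270882.05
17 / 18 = 0.94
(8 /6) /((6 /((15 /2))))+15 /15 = 8 /3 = 2.67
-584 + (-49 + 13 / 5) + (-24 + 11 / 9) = -29393 / 45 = -653.18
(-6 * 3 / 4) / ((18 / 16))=-4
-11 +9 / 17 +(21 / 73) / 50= -649343 / 62050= -10.46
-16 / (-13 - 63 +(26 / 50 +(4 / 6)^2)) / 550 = 72 / 185713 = 0.00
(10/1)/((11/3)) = 2.73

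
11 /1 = 11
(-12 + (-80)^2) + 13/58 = 6388.22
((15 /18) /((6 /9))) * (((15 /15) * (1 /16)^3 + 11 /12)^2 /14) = 634726445 /8455716864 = 0.08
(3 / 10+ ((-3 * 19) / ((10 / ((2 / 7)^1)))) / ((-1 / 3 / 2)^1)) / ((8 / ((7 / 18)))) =47 / 96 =0.49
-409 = -409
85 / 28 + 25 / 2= 15.54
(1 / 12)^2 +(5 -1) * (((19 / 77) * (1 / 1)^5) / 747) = 0.01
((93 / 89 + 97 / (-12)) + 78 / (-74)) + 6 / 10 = -1480357 / 197580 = -7.49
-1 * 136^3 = -2515456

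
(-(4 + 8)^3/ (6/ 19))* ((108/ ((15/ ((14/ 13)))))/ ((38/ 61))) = -4427136/ 65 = -68109.78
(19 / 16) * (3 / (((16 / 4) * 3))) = 19 / 64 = 0.30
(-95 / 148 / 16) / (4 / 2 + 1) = -95 / 7104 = -0.01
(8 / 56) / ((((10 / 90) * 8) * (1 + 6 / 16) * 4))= 9 / 308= 0.03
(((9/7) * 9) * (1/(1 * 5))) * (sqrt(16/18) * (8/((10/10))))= 432 * sqrt(2)/35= 17.46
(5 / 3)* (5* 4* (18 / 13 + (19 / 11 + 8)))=158900 / 429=370.40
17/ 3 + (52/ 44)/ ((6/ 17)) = 595/ 66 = 9.02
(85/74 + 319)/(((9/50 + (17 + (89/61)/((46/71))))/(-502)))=-69523806025/8406104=-8270.63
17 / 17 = 1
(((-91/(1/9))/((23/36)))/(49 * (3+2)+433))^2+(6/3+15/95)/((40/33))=27491266713/5133648760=5.36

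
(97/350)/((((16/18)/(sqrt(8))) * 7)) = 873 * sqrt(2)/9800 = 0.13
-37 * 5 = -185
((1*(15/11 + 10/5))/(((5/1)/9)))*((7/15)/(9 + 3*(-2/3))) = 111/275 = 0.40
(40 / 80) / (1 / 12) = 6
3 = 3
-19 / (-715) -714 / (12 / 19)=-1616577 / 1430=-1130.47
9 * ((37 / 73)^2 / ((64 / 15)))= 184815 / 341056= 0.54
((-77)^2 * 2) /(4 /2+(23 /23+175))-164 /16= 20067 /356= 56.37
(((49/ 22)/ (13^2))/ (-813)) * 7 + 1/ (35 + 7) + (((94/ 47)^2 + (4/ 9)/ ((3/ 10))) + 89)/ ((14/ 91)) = 614.15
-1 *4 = -4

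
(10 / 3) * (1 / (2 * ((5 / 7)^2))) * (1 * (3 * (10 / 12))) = 49 / 6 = 8.17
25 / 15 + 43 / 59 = 424 / 177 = 2.40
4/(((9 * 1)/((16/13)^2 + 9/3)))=3052/1521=2.01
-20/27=-0.74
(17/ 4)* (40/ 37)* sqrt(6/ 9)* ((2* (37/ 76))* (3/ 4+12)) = 1445* sqrt(6)/ 76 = 46.57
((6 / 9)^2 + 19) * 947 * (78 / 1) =4308850 / 3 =1436283.33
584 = 584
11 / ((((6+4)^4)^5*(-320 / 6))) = -33 / 16000000000000000000000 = -0.00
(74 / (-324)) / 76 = -37 / 12312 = -0.00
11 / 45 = 0.24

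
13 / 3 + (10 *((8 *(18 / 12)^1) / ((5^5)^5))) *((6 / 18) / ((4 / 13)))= 774860382080078203 / 178813934326171875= 4.33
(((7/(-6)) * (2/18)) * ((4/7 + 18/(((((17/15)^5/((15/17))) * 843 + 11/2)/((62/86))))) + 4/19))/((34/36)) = -61414421652716/566966177484801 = -0.11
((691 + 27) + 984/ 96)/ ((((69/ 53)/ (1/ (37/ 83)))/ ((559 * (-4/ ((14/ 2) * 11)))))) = -2387728811/ 65527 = -36438.85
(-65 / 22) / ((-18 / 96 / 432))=74880 / 11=6807.27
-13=-13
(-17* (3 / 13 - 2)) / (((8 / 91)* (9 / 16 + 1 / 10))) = 27370 / 53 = 516.42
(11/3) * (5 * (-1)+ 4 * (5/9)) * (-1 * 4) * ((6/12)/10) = 55/27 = 2.04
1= 1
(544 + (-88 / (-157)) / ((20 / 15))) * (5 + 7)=1025688 / 157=6533.04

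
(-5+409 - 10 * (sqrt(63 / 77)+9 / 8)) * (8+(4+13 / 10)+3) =256073 / 40 - 489 * sqrt(11) / 11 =6254.39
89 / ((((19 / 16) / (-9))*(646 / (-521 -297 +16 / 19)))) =99490608 / 116603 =853.24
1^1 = 1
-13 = -13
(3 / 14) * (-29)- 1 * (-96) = 1257 / 14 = 89.79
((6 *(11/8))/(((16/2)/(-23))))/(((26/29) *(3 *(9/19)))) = -18.62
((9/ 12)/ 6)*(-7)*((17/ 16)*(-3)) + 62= 8293/ 128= 64.79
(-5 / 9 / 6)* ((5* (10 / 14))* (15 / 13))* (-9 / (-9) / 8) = -625 / 13104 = -0.05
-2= -2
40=40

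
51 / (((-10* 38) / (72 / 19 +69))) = -70533 / 7220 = -9.77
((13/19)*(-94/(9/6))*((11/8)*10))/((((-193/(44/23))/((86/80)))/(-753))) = -797937283/168682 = -4730.42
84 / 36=7 / 3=2.33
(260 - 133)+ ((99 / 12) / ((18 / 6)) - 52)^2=40841 / 16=2552.56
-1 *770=-770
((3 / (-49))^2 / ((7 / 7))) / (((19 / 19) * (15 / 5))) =3 / 2401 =0.00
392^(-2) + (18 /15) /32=28817 /768320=0.04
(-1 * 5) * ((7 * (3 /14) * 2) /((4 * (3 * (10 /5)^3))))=-0.16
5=5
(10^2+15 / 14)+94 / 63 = 12923 / 126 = 102.56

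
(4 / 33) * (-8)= -32 / 33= -0.97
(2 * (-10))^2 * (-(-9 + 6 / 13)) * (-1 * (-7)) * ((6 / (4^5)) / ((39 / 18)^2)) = 524475 / 17576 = 29.84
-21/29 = -0.72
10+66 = 76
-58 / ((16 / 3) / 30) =-326.25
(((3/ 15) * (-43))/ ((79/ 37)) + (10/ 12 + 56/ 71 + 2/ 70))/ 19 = -2800093/ 22379910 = -0.13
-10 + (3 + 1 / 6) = -41 / 6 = -6.83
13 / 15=0.87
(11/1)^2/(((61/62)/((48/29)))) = 360096/1769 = 203.56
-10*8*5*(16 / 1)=-6400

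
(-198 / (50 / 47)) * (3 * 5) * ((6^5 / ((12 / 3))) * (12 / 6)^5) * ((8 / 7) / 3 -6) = 34155551232 / 35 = 975872892.34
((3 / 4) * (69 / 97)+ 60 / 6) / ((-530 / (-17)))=69479 / 205640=0.34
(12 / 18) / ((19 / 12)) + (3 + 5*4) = 445 / 19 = 23.42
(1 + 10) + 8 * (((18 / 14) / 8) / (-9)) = 76 / 7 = 10.86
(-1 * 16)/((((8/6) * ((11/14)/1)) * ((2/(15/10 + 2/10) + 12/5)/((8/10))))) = -714/209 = -3.42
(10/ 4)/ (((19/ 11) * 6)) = 55/ 228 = 0.24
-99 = -99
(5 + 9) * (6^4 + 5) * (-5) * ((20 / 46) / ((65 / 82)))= -14935480 / 299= -49951.44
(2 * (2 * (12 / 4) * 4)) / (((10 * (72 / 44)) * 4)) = 0.73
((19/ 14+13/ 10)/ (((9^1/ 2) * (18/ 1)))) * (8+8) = 496/ 945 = 0.52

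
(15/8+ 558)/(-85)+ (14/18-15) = -127351/6120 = -20.81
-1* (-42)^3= 74088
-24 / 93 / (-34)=4 / 527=0.01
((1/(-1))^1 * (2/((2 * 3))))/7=-1/21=-0.05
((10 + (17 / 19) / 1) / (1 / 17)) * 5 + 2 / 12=105589 / 114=926.22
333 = 333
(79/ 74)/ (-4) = -0.27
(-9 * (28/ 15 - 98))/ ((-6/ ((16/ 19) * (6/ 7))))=-9888/ 95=-104.08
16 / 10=8 / 5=1.60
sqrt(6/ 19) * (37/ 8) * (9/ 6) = 111 * sqrt(114)/ 304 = 3.90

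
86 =86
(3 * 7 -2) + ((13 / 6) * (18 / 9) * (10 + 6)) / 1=265 / 3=88.33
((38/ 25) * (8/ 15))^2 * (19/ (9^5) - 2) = -10912388864/ 8303765625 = -1.31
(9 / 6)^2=9 / 4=2.25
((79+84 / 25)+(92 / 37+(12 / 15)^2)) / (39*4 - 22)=3163 / 4958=0.64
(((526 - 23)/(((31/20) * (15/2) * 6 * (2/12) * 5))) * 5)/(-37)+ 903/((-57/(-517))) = 535401641/65379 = 8189.20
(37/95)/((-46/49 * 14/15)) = -777/1748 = -0.44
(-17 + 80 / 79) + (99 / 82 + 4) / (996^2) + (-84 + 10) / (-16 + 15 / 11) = -11310002713531 / 1034631023328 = -10.93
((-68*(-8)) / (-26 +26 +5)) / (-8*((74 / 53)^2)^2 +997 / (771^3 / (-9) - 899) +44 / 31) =-6776295923462149952 / 1805151116065590095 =-3.75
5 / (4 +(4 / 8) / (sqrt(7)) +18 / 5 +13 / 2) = 24675 / 69571 - 125 *sqrt(7) / 69571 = 0.35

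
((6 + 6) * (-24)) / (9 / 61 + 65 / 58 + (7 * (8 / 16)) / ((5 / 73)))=-849120 / 154399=-5.50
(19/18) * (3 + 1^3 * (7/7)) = 38/9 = 4.22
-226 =-226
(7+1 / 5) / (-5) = -36 / 25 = -1.44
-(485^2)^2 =-55330800625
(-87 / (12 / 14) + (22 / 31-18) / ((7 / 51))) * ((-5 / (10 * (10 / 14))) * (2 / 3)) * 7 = 743.08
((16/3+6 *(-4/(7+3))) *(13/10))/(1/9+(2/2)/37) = 15873/575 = 27.61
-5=-5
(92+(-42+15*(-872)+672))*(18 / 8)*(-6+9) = -166833 / 2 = -83416.50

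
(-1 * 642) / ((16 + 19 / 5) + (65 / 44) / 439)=-62004360 / 1912609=-32.42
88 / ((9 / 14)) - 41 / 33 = 13429 / 99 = 135.65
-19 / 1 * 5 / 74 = -95 / 74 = -1.28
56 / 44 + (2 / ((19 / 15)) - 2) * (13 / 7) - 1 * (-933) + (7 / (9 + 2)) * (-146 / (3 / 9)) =957919 / 1463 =654.76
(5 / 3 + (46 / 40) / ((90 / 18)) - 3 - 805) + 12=-238231 / 300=-794.10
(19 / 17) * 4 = 76 / 17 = 4.47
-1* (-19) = 19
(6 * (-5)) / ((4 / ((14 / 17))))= -105 / 17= -6.18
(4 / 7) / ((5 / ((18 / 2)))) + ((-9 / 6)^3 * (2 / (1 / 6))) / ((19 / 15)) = -41157 / 1330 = -30.95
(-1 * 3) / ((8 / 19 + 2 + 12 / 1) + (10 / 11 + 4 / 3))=-1881 / 10448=-0.18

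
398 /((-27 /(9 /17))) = -398 /51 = -7.80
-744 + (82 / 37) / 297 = -8175734 / 10989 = -743.99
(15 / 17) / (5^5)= 3 / 10625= 0.00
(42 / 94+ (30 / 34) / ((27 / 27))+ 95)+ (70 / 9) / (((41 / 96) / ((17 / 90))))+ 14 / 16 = 712151939 / 7075944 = 100.64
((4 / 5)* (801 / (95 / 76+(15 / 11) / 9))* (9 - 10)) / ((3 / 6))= -845856 / 925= -914.44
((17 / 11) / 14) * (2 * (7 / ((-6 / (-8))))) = 68 / 33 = 2.06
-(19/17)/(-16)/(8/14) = 133/1088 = 0.12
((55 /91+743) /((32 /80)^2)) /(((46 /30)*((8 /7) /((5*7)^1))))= 92824.26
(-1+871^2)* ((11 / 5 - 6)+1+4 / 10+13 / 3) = 1466704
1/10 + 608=6081/10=608.10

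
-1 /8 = -0.12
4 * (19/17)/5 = 76/85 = 0.89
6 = 6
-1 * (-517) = 517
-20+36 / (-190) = -20.19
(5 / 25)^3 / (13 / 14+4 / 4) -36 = -121486 / 3375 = -36.00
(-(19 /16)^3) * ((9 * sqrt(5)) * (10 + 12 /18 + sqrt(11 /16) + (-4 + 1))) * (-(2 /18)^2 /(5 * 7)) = 6859 * sqrt(55) /5160960 + 157757 * sqrt(5) /3870720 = 0.10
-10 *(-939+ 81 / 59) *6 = 3319200 / 59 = 56257.63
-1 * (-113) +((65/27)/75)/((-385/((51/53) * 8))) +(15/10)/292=181793744113/1608730200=113.00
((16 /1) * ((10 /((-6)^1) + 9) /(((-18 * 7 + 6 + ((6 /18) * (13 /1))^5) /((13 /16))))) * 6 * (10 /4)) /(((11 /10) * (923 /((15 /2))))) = 0.01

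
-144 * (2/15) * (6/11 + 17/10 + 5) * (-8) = 1112.90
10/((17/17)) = 10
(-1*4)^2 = 16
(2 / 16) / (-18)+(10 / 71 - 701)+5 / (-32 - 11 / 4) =-996230525 / 1421136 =-701.01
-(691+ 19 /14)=-9693 /14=-692.36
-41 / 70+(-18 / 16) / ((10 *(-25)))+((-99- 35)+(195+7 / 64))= 3389577 / 56000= 60.53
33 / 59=0.56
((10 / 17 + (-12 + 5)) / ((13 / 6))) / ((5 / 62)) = -40548 / 1105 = -36.70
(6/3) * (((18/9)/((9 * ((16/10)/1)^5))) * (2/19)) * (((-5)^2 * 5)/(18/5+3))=0.08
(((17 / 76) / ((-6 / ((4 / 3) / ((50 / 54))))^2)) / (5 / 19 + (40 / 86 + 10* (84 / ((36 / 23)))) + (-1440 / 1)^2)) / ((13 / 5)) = 19737 / 8261029976875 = 0.00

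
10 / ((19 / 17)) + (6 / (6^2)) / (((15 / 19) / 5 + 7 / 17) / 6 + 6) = 2014177 / 224428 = 8.97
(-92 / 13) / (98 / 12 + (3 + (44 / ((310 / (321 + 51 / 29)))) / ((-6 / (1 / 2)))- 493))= 496248 / 34054813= 0.01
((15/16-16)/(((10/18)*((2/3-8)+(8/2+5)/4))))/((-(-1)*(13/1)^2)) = 6507/206180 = 0.03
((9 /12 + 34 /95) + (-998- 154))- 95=-473439 /380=-1245.89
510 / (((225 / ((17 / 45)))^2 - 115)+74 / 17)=24565 / 17080608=0.00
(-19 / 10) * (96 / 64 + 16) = -133 / 4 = -33.25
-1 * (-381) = 381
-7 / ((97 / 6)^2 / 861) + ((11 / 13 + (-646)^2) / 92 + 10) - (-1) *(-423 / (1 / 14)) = -15743259409 / 11253164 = -1399.01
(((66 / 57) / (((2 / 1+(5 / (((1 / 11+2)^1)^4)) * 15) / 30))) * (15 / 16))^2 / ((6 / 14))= 1119308701494493125 / 15873362173579024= 70.51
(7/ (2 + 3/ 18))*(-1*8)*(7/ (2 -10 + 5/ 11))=25872/ 1079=23.98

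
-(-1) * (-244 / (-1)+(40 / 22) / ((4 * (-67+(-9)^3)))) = 2136459 / 8756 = 244.00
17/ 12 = 1.42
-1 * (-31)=31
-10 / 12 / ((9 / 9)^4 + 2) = -5 / 18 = -0.28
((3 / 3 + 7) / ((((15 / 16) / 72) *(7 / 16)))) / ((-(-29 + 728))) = -16384 / 8155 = -2.01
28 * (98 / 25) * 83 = 227752 / 25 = 9110.08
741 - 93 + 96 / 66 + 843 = 16417 / 11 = 1492.45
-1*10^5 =-100000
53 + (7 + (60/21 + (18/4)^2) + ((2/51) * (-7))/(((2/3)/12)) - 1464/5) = -510829/2380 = -214.63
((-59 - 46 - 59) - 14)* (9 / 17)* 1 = -1602 / 17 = -94.24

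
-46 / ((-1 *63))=46 / 63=0.73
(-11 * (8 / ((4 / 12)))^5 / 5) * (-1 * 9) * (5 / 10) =394149888 / 5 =78829977.60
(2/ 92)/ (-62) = -1/ 2852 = -0.00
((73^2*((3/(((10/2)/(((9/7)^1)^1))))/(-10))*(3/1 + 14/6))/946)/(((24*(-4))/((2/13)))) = 15987/4304300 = 0.00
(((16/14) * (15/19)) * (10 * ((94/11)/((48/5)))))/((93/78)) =305500/45353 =6.74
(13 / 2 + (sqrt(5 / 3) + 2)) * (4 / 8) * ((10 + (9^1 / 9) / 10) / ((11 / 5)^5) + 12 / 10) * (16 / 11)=8992948 * sqrt(15) / 26573415 + 76440058 / 8857805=9.94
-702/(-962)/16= 27/592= 0.05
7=7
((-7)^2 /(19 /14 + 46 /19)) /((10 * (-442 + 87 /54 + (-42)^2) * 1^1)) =39102 /39906875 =0.00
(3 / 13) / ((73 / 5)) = 15 / 949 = 0.02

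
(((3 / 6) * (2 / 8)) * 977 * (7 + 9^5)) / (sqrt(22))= 3606107 * sqrt(22) / 11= 1537649.19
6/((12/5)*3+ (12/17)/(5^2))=425/512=0.83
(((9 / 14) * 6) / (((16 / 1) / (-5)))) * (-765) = 103275 / 112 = 922.10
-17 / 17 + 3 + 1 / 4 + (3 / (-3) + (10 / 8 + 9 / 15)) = 31 / 10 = 3.10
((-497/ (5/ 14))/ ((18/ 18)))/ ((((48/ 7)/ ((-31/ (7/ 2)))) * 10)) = 107849/ 600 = 179.75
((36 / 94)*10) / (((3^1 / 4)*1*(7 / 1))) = 240 / 329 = 0.73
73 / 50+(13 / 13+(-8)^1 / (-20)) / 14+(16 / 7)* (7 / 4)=139 / 25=5.56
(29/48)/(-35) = -29/1680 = -0.02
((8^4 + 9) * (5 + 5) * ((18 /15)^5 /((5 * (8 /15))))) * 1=4788072 /125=38304.58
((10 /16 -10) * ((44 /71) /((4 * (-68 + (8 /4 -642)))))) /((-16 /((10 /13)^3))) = -0.00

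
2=2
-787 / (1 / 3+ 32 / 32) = -2361 / 4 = -590.25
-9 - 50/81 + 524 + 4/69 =958403/1863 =514.44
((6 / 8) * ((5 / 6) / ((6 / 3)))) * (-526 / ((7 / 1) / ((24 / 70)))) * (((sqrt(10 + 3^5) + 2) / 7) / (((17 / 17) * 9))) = -263 * sqrt(253) / 2058 - 263 / 1029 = -2.29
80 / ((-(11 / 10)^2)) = -8000 / 121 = -66.12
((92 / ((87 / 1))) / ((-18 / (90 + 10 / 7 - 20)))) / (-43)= 23000 / 235683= 0.10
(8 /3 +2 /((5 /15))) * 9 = 78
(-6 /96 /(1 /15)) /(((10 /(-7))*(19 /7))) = 147 /608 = 0.24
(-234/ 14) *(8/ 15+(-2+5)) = -59.06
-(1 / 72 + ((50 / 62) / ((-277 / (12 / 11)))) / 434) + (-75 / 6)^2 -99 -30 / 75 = 419392628909 / 7378980840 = 56.84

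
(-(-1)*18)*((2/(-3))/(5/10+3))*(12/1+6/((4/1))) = -324/7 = -46.29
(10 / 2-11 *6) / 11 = -5.55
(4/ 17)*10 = 40/ 17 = 2.35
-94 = -94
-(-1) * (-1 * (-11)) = 11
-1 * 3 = -3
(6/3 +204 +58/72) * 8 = 14890/9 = 1654.44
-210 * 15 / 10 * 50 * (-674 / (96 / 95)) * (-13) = -1092511875 / 8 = -136563984.38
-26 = -26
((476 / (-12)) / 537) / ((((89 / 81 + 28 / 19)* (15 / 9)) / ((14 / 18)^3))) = -775523 / 95669235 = -0.01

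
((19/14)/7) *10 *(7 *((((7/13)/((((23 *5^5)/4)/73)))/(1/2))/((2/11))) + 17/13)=26205997/9156875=2.86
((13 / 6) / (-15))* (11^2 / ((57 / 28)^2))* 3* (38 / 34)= -616616 / 43605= -14.14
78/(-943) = -78/943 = -0.08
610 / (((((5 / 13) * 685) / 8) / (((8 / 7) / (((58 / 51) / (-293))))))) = -758387136 / 139055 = -5453.86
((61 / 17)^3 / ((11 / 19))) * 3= 12937917 / 54043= 239.40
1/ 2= 0.50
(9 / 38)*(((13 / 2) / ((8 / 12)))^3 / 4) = 54.88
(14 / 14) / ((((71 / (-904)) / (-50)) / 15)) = 678000 / 71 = 9549.30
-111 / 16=-6.94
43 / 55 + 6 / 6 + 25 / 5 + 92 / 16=2757 / 220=12.53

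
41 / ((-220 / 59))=-2419 / 220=-11.00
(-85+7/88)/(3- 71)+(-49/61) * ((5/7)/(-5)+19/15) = 0.35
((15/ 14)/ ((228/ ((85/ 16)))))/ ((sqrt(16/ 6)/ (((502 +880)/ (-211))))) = -293675*sqrt(6)/ 7184128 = -0.10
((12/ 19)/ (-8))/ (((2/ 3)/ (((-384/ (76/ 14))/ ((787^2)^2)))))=3024/ 138486082896121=0.00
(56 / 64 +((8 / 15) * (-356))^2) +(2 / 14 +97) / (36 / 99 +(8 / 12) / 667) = 36316.64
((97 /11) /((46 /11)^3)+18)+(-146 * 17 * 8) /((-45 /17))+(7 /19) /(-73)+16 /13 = 7520.50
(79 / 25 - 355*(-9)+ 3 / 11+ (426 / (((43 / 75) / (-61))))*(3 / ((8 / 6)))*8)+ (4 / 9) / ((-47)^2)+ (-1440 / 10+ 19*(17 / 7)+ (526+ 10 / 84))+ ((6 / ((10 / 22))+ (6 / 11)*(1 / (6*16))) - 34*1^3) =-21386433562339771 / 26330396400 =-812233.63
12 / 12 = 1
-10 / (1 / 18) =-180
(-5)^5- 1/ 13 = -40626/ 13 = -3125.08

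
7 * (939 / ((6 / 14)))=15337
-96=-96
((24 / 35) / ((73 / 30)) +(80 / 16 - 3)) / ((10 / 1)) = 583 / 2555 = 0.23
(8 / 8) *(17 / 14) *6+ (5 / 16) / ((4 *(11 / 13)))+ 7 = 70855 / 4928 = 14.38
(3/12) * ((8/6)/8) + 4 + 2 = 145/24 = 6.04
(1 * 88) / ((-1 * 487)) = -88 / 487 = -0.18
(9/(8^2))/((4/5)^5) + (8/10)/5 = 965269/1638400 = 0.59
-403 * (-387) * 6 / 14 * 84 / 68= 1403649 / 17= 82567.59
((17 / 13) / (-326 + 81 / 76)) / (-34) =38 / 321035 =0.00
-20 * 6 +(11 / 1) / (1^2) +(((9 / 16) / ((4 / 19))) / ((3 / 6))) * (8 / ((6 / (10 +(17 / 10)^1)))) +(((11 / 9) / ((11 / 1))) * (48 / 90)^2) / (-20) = -4153531 / 162000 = -25.64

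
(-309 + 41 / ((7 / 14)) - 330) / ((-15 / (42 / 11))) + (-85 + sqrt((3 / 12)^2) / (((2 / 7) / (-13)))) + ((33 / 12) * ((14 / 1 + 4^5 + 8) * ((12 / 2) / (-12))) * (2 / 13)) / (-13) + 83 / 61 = 289340651 / 4535960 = 63.79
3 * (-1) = -3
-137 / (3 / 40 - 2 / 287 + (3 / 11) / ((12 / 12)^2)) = -17300360 / 43031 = -402.04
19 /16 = 1.19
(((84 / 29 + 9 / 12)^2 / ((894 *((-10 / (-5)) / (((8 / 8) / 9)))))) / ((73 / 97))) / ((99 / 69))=4928279 / 6439880128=0.00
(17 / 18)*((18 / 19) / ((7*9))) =17 / 1197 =0.01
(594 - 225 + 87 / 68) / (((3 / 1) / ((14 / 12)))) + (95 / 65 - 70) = 400235 / 5304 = 75.46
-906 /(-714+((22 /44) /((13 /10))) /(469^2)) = 2590700658 /2041677997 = 1.27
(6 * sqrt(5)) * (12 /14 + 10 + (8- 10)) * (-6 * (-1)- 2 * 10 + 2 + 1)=-4092 * sqrt(5) /7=-1307.14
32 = 32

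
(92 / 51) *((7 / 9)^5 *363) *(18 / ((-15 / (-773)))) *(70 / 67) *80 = 323959641716480 / 22418937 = 14450267.72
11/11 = 1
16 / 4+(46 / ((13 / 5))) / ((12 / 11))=1577 / 78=20.22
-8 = -8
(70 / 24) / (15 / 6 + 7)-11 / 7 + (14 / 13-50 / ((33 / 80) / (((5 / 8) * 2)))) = -5770465 / 38038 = -151.70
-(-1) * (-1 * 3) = -3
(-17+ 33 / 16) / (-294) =239 / 4704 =0.05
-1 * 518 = -518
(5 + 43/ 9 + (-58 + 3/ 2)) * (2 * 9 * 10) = -8410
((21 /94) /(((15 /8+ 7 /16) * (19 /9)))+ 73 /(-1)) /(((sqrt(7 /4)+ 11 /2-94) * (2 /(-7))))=-2.93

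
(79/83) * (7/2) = 553/166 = 3.33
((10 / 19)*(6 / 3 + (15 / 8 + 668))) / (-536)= -26875 / 40736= -0.66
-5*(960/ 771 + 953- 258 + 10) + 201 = -855868/ 257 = -3330.23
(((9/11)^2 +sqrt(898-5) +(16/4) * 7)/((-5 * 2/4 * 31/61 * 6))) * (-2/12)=1.28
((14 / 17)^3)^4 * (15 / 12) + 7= 4149223051077447 / 582622237229761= 7.12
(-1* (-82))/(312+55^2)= 82/3337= 0.02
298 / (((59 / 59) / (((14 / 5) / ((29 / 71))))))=296212 / 145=2042.84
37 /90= 0.41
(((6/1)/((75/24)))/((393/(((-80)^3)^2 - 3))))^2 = 17592186044013346816002304/10725625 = 1640201484203796684.67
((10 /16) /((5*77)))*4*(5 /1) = 5 /154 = 0.03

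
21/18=7/6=1.17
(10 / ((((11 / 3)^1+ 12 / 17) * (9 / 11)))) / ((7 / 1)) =1870 / 4683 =0.40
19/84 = 0.23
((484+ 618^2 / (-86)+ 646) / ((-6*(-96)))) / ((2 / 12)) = -35593 / 1032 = -34.49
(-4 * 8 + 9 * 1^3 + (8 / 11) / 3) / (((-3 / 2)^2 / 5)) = -15020 / 297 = -50.57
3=3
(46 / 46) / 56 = 1 / 56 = 0.02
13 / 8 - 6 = -4.38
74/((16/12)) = 111/2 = 55.50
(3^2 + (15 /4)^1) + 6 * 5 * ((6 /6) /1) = 171 /4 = 42.75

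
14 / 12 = 7 / 6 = 1.17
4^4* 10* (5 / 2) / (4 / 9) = 14400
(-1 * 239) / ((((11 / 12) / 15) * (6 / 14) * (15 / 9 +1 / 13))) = -978705 / 187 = -5233.72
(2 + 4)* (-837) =-5022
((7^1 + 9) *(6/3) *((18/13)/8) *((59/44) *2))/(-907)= -2124/129701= -0.02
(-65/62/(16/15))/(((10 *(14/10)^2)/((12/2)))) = -14625/48608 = -0.30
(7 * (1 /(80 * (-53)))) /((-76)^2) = -7 /24490240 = -0.00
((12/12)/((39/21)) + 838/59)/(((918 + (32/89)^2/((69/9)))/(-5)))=-3433238635/42759499874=-0.08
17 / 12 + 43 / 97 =2165 / 1164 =1.86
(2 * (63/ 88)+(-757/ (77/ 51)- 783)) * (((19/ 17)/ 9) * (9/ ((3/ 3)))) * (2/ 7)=-7507869/ 18326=-409.68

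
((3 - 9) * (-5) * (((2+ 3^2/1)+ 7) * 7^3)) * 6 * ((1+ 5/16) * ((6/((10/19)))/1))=33256251/2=16628125.50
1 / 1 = 1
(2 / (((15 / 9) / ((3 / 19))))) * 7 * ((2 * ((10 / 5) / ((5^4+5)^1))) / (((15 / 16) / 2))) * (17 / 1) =2176 / 7125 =0.31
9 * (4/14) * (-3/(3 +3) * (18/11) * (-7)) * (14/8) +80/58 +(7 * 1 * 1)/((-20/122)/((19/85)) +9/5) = 18993419/563354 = 33.71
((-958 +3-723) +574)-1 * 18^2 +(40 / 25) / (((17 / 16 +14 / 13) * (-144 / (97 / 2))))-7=-28740919 / 20025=-1435.25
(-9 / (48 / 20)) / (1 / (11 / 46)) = -165 / 184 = -0.90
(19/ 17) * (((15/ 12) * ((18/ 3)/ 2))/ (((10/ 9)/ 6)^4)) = 30292137/ 8500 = 3563.78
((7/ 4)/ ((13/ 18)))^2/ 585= 441/ 43940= 0.01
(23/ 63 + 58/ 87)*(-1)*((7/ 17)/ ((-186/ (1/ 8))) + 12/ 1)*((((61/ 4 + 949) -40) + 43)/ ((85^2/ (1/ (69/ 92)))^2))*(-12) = 3053480573/ 623920662225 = 0.00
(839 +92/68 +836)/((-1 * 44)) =-14249/374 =-38.10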